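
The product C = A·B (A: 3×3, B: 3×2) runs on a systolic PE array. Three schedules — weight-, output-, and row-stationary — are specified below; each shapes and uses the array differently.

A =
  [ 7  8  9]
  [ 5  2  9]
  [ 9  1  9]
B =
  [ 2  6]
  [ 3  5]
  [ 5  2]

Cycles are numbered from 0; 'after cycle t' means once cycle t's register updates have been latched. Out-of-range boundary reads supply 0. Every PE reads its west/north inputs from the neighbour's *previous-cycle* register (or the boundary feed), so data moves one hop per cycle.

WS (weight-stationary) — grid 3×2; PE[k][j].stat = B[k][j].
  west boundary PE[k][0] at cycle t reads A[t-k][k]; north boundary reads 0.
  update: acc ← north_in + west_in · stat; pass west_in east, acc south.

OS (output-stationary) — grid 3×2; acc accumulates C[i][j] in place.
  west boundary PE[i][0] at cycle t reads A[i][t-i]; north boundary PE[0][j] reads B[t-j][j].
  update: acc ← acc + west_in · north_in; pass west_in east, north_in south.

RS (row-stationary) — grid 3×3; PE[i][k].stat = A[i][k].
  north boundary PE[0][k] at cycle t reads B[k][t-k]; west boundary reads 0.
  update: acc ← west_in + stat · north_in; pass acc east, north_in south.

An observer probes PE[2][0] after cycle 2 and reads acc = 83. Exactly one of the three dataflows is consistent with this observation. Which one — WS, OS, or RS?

dataflow = WS

WS (3×2 grid), PE[2][0]:
  t=0 PE[2][0]: acc=0 h=0 v=0
  t=1 PE[2][0]: acc=0 h=0 v=0
  t=2 PE[2][0]: acc=83 h=9 v=83
OS (3×2 grid), PE[2][0]:
  t=0 PE[2][0]: acc=0 h=0 v=0
  t=1 PE[2][0]: acc=0 h=0 v=0
  t=2 PE[2][0]: acc=18 h=9 v=2
RS (3×3 grid), PE[2][0]:
  t=0 PE[2][0]: acc=0 h=0 v=0
  t=1 PE[2][0]: acc=0 h=0 v=0
  t=2 PE[2][0]: acc=18 h=18 v=2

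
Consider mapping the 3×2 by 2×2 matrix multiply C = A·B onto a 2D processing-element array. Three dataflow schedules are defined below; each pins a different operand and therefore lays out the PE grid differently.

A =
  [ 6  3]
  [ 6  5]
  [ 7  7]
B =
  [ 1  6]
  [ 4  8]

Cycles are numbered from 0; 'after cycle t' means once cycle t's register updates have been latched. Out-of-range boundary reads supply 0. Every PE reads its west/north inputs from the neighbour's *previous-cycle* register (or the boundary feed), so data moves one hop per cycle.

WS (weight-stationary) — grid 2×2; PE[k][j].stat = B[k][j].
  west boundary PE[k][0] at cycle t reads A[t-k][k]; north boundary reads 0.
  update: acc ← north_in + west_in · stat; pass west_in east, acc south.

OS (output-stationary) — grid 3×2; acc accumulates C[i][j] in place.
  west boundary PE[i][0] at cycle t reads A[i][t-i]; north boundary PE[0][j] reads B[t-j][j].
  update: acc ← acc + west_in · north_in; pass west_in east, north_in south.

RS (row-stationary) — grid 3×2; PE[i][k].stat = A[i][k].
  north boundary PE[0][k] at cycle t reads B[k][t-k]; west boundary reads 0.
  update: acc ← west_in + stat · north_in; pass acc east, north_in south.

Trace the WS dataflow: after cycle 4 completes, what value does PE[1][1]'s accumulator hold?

PE[1][1].acc = 98

WS on a 2×2 grid — tracing PE[1][1] and its feeders:
  c0 r0c1: 0 / 0 / 0
  c0 r1c0: 0 / 0 / 0
  c0 r1c1: 0 / 0 / 0
  c1 r0c1: 36 / 6 / 36
  c1 r1c0: 18 / 3 / 18
  c1 r1c1: 0 / 0 / 0
  c2 r0c1: 36 / 6 / 36
  c2 r1c0: 26 / 5 / 26
  c2 r1c1: 60 / 3 / 60
  c3 r0c1: 42 / 7 / 42
  c3 r1c0: 35 / 7 / 35
  c3 r1c1: 76 / 5 / 76
  c4 r0c1: 0 / 0 / 0
  c4 r1c0: 0 / 0 / 0
  c4 r1c1: 98 / 7 / 98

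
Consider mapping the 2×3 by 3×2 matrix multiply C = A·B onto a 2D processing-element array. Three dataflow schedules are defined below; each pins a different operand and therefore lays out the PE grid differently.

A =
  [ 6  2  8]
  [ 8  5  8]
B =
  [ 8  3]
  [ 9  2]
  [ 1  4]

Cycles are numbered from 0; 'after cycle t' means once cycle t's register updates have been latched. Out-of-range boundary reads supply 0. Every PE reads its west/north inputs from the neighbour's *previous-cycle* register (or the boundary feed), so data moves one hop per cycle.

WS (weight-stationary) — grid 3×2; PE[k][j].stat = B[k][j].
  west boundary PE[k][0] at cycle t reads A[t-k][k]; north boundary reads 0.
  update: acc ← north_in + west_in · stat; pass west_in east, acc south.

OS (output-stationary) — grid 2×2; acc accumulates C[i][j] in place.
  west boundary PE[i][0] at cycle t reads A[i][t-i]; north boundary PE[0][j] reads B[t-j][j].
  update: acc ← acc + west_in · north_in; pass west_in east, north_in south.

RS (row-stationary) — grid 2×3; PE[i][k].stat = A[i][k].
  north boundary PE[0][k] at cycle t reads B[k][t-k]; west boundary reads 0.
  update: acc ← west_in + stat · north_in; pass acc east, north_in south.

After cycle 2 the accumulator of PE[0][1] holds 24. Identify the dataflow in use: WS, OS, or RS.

dataflow = WS

WS (3×2 grid), PE[0][1]:
  [0] (0,1) acc=0 (h:0 v:0)
  [1] (0,1) acc=18 (h:6 v:18)
  [2] (0,1) acc=24 (h:8 v:24)
OS (2×2 grid), PE[0][1]:
  [0] (0,1) acc=0 (h:0 v:0)
  [1] (0,1) acc=18 (h:6 v:3)
  [2] (0,1) acc=22 (h:2 v:2)
RS (2×3 grid), PE[0][1]:
  [0] (0,1) acc=0 (h:0 v:0)
  [1] (0,1) acc=66 (h:66 v:9)
  [2] (0,1) acc=22 (h:22 v:2)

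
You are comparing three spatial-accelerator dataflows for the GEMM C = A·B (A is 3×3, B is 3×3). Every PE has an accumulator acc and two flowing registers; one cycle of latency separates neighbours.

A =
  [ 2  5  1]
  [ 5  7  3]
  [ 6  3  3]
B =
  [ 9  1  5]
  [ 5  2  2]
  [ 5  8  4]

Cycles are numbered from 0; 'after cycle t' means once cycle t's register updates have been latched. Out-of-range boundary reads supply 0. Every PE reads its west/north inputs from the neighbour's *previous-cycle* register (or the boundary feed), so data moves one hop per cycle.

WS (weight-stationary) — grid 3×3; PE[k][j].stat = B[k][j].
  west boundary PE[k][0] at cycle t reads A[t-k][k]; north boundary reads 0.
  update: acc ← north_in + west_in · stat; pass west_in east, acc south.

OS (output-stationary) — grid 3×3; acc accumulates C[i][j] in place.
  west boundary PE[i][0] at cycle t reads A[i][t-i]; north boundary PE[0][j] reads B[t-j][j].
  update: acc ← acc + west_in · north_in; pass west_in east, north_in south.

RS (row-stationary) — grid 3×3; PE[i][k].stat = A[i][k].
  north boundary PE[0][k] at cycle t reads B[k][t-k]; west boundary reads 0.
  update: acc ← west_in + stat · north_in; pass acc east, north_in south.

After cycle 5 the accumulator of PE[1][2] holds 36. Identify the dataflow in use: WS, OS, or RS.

dataflow = WS

— WS: 3×3; PE[1][2] trace:
  c0 r1c2: 0 / 0 / 0
  c1 r1c2: 0 / 0 / 0
  c2 r1c2: 0 / 0 / 0
  c3 r1c2: 20 / 5 / 20
  c4 r1c2: 39 / 7 / 39
  c5 r1c2: 36 / 3 / 36
— OS: 3×3; PE[1][2] trace:
  c0 r1c2: 0 / 0 / 0
  c1 r1c2: 0 / 0 / 0
  c2 r1c2: 0 / 0 / 0
  c3 r1c2: 25 / 5 / 5
  c4 r1c2: 39 / 7 / 2
  c5 r1c2: 51 / 3 / 4
— RS: 3×3; PE[1][2] trace:
  c0 r1c2: 0 / 0 / 0
  c1 r1c2: 0 / 0 / 0
  c2 r1c2: 0 / 0 / 0
  c3 r1c2: 95 / 95 / 5
  c4 r1c2: 43 / 43 / 8
  c5 r1c2: 51 / 51 / 4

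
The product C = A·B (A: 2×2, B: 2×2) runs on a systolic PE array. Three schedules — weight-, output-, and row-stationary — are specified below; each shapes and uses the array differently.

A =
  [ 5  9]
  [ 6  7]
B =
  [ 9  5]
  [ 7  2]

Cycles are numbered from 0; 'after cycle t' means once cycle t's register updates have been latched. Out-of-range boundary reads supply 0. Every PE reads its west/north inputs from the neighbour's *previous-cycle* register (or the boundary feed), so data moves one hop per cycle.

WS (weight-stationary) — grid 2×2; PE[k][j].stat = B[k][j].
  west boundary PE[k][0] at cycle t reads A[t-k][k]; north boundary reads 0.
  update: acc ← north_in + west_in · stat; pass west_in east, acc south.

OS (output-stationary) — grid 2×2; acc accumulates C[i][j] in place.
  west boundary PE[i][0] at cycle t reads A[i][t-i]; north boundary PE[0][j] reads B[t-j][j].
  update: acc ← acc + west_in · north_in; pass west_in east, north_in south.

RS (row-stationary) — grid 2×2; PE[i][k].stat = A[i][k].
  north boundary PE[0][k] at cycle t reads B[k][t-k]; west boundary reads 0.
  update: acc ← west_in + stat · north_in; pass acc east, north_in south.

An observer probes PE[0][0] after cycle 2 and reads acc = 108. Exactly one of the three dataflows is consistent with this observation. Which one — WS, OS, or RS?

WS [2×2] PE[0][0] across cycles:
  [0] (0,0) acc=45 (h:5 v:45)
  [1] (0,0) acc=54 (h:6 v:54)
  [2] (0,0) acc=0 (h:0 v:0)
OS [2×2] PE[0][0] across cycles:
  [0] (0,0) acc=45 (h:5 v:9)
  [1] (0,0) acc=108 (h:9 v:7)
  [2] (0,0) acc=108 (h:0 v:0)
RS [2×2] PE[0][0] across cycles:
  [0] (0,0) acc=45 (h:45 v:9)
  [1] (0,0) acc=25 (h:25 v:5)
  [2] (0,0) acc=0 (h:0 v:0)

dataflow = OS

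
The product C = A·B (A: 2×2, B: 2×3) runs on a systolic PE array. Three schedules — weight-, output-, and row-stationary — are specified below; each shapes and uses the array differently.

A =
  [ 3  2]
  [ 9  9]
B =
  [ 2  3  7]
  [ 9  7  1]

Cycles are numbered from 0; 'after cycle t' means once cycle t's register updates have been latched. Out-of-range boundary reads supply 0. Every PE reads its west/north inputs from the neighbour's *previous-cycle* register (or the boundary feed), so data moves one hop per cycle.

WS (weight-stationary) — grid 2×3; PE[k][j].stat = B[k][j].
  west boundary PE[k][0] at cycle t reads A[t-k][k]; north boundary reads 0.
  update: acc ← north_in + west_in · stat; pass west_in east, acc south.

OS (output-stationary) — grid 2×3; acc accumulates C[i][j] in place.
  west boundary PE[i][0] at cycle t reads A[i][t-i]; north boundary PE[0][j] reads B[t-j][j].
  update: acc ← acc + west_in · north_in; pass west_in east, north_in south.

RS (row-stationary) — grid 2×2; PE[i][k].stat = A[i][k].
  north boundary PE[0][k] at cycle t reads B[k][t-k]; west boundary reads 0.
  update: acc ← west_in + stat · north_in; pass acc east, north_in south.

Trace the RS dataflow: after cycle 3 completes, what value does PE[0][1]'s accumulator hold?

RS (2×2). Following PE[0][1] plus its west/north inputs:
  after 0 — PE[0][0] acc=6, pass-E 6, pass-S 2
  after 0 — PE[0][1] acc=0, pass-E 0, pass-S 0
  after 1 — PE[0][0] acc=9, pass-E 9, pass-S 3
  after 1 — PE[0][1] acc=24, pass-E 24, pass-S 9
  after 2 — PE[0][0] acc=21, pass-E 21, pass-S 7
  after 2 — PE[0][1] acc=23, pass-E 23, pass-S 7
  after 3 — PE[0][0] acc=0, pass-E 0, pass-S 0
  after 3 — PE[0][1] acc=23, pass-E 23, pass-S 1

PE[0][1].acc = 23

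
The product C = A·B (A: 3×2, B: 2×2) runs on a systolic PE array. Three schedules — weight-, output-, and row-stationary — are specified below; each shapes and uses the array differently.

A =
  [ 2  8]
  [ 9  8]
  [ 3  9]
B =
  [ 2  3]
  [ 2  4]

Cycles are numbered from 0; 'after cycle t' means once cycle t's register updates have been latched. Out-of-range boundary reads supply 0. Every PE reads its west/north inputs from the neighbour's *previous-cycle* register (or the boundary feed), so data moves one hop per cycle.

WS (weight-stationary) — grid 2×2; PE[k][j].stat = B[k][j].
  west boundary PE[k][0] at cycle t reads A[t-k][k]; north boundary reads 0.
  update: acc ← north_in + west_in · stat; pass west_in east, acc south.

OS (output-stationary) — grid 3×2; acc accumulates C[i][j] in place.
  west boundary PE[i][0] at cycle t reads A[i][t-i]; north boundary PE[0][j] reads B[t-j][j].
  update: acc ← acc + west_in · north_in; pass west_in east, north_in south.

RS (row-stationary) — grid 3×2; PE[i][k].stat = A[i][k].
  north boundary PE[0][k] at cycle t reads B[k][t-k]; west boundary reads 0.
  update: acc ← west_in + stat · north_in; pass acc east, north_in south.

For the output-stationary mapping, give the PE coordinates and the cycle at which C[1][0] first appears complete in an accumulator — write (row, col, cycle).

OS: C[1][0] accumulates in PE[1][0]:
  step 0 · PE1,0: acc=0; fwd→0 fwd↓0
  step 1 · PE1,0: acc=18; fwd→9 fwd↓2
  step 2 · PE1,0: acc=34; fwd→8 fwd↓2

(row, col, cycle) = (1, 0, 2)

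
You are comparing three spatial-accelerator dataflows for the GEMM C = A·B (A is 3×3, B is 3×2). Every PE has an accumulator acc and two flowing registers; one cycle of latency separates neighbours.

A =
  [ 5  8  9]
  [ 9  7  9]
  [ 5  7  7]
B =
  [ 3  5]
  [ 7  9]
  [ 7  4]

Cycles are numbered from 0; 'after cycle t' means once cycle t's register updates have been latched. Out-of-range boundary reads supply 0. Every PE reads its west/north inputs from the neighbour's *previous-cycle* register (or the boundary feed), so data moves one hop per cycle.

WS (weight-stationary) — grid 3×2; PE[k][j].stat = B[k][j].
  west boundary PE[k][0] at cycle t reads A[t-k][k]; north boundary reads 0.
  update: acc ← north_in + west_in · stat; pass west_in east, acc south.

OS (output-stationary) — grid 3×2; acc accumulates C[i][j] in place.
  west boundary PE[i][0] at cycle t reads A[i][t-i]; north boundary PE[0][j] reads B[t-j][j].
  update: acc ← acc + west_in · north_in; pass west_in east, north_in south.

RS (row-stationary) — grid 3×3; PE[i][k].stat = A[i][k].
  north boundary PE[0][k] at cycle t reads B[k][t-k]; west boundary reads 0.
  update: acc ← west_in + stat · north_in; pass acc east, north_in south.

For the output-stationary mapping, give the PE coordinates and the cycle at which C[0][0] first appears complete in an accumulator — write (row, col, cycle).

(row, col, cycle) = (0, 0, 2)

OS: C[0][0] accumulates in PE[0][0]:
  after 0 — PE[0][0] acc=15, pass-E 5, pass-S 3
  after 1 — PE[0][0] acc=71, pass-E 8, pass-S 7
  after 2 — PE[0][0] acc=134, pass-E 9, pass-S 7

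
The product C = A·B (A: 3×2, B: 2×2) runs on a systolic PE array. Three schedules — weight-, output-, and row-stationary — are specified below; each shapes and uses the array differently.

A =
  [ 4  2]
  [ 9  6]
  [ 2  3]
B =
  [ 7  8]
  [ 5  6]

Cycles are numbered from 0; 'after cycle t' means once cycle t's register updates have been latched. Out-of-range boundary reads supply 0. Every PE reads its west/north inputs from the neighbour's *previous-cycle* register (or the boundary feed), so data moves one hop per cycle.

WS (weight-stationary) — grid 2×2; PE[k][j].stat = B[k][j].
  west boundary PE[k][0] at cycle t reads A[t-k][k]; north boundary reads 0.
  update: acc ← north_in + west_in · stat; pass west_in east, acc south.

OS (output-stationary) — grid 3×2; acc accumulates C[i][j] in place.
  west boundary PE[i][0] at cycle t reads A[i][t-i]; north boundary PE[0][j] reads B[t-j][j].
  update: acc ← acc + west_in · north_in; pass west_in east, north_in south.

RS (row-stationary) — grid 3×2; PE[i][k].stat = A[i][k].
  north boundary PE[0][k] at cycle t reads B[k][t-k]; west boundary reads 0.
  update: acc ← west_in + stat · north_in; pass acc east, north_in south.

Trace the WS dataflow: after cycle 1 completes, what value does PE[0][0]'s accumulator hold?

WS (2×2). Following PE[0][0] plus its west/north inputs:
  t=0 PE[0][0]: acc=28 h=4 v=28
  t=1 PE[0][0]: acc=63 h=9 v=63

PE[0][0].acc = 63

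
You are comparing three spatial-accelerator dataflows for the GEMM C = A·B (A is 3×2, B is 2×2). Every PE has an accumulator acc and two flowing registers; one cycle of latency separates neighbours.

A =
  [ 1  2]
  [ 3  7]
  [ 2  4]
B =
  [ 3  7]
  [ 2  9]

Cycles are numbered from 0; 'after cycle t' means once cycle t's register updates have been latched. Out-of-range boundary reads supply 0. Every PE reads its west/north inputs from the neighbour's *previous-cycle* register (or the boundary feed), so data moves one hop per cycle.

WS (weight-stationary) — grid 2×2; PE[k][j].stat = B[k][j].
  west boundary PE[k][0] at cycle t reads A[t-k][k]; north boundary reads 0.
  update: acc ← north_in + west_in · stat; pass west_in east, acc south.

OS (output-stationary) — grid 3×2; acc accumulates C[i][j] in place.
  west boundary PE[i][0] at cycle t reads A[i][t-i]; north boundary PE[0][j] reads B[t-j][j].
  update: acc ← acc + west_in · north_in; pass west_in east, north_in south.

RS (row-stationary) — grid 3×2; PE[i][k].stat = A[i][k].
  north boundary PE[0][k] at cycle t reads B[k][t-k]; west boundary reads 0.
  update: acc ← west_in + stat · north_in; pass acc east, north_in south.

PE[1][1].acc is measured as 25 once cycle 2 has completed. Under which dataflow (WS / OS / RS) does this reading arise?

dataflow = WS

WS (2×2 grid), PE[1][1]:
  [0] (1,1) acc=0 (h:0 v:0)
  [1] (1,1) acc=0 (h:0 v:0)
  [2] (1,1) acc=25 (h:2 v:25)
OS (3×2 grid), PE[1][1]:
  [0] (1,1) acc=0 (h:0 v:0)
  [1] (1,1) acc=0 (h:0 v:0)
  [2] (1,1) acc=21 (h:3 v:7)
RS (3×2 grid), PE[1][1]:
  [0] (1,1) acc=0 (h:0 v:0)
  [1] (1,1) acc=0 (h:0 v:0)
  [2] (1,1) acc=23 (h:23 v:2)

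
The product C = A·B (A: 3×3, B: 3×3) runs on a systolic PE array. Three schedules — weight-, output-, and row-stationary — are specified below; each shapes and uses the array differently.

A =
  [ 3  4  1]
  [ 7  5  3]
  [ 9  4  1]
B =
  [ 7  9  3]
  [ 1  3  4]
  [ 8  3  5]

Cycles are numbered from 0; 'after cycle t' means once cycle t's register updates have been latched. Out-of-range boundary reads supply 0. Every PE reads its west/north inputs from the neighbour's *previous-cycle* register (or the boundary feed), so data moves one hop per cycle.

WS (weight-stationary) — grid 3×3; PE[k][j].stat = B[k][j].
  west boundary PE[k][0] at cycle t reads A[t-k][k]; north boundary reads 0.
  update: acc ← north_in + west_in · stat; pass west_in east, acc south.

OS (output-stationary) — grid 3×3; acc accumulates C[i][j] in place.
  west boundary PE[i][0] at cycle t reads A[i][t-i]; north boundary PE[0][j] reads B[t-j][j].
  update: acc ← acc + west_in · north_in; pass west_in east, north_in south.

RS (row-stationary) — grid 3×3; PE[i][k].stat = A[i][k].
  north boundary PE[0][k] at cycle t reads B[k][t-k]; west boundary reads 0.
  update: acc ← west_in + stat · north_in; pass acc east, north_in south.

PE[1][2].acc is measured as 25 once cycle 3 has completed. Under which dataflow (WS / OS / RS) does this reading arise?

Under WS (3×3), PE[1][2]:
  c0 r1c2: 0 / 0 / 0
  c1 r1c2: 0 / 0 / 0
  c2 r1c2: 0 / 0 / 0
  c3 r1c2: 25 / 4 / 25
Under OS (3×3), PE[1][2]:
  c0 r1c2: 0 / 0 / 0
  c1 r1c2: 0 / 0 / 0
  c2 r1c2: 0 / 0 / 0
  c3 r1c2: 21 / 7 / 3
Under RS (3×3), PE[1][2]:
  c0 r1c2: 0 / 0 / 0
  c1 r1c2: 0 / 0 / 0
  c2 r1c2: 0 / 0 / 0
  c3 r1c2: 78 / 78 / 8

dataflow = WS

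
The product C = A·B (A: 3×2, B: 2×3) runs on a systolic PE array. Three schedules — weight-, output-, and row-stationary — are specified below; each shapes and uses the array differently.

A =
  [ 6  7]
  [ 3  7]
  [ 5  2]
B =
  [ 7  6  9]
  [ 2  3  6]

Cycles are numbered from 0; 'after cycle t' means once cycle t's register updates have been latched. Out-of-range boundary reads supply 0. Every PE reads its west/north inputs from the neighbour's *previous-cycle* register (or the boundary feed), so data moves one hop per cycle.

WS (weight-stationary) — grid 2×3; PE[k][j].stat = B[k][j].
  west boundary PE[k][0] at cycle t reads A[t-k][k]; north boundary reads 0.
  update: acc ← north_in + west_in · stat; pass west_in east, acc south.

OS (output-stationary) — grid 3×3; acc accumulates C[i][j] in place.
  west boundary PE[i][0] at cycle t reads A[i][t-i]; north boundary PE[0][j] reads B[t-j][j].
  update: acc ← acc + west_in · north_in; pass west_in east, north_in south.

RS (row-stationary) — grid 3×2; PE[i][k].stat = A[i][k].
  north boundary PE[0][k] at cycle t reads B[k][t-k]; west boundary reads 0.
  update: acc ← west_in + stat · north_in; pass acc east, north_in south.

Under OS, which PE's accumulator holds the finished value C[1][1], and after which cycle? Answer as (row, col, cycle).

OS: C[1][1] accumulates in PE[1][1]:
  step 0 · PE1,1: acc=0; fwd→0 fwd↓0
  step 1 · PE1,1: acc=0; fwd→0 fwd↓0
  step 2 · PE1,1: acc=18; fwd→3 fwd↓6
  step 3 · PE1,1: acc=39; fwd→7 fwd↓3

(row, col, cycle) = (1, 1, 3)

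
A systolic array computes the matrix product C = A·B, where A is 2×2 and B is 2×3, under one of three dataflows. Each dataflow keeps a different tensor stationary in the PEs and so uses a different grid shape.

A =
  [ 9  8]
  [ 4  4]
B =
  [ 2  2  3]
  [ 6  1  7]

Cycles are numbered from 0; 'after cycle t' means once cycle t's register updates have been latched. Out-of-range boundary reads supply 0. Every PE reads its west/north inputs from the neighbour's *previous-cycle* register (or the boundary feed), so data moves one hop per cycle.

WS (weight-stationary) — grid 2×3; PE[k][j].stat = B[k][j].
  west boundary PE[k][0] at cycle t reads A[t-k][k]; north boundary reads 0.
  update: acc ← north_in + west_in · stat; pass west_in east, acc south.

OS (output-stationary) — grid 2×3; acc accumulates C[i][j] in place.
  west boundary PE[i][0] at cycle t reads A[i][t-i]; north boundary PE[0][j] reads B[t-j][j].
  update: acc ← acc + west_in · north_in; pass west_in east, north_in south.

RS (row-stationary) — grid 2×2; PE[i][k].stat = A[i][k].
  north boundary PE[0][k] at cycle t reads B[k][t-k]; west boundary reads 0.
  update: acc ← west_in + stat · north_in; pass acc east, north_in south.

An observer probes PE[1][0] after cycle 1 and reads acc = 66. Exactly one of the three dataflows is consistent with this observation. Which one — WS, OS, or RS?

dataflow = WS

— WS: 2×3; PE[1][0] trace:
  cycle 0: PE[1][0] → acc 0, east 0, south 0
  cycle 1: PE[1][0] → acc 66, east 8, south 66
— OS: 2×3; PE[1][0] trace:
  cycle 0: PE[1][0] → acc 0, east 0, south 0
  cycle 1: PE[1][0] → acc 8, east 4, south 2
— RS: 2×2; PE[1][0] trace:
  cycle 0: PE[1][0] → acc 0, east 0, south 0
  cycle 1: PE[1][0] → acc 8, east 8, south 2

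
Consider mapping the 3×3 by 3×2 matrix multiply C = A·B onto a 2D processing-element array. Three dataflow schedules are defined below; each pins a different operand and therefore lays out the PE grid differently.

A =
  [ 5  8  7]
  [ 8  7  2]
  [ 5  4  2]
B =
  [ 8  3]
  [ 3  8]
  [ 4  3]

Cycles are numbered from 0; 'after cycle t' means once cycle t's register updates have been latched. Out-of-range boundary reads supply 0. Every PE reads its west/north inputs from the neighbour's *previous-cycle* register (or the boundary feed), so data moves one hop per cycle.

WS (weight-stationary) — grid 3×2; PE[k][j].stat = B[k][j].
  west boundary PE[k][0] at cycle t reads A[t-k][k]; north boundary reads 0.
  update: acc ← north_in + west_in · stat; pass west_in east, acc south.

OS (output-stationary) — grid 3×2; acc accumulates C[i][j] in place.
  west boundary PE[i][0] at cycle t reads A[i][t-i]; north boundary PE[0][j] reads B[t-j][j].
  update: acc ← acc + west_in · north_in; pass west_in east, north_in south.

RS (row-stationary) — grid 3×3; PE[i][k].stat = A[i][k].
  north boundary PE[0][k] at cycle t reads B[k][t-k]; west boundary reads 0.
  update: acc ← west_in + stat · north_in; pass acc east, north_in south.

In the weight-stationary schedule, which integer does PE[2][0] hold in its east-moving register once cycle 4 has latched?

register = 2

WS 3×2: PE[2][0] cycle-by-cycle (with neighbour feeds):
  [0] (1,0) acc=0 (h:0 v:0)
  [0] (2,0) acc=0 (h:0 v:0)
  [1] (1,0) acc=64 (h:8 v:64)
  [1] (2,0) acc=0 (h:0 v:0)
  [2] (1,0) acc=85 (h:7 v:85)
  [2] (2,0) acc=92 (h:7 v:92)
  [3] (1,0) acc=52 (h:4 v:52)
  [3] (2,0) acc=93 (h:2 v:93)
  [4] (1,0) acc=0 (h:0 v:0)
  [4] (2,0) acc=60 (h:2 v:60)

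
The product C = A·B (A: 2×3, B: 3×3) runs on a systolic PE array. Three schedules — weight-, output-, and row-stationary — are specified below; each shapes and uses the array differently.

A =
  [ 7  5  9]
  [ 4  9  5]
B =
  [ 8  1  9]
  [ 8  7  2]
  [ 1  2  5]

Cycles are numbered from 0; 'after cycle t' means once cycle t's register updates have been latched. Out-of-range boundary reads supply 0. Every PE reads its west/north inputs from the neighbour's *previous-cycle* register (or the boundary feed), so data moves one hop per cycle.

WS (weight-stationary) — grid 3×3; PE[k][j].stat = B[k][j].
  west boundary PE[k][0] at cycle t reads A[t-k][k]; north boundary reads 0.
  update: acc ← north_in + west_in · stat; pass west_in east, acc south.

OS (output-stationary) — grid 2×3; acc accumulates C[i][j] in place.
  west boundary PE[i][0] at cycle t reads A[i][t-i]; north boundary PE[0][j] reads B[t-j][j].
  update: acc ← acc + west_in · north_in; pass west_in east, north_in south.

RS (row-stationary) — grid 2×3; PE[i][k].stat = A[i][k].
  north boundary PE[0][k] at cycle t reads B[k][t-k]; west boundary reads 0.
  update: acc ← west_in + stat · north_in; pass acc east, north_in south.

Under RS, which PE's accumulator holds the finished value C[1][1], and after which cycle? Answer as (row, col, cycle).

RS — PE[1][2] is where C[1][1] collects:
  after 0 — PE[1][2] acc=0, pass-E 0, pass-S 0
  after 1 — PE[1][2] acc=0, pass-E 0, pass-S 0
  after 2 — PE[1][2] acc=0, pass-E 0, pass-S 0
  after 3 — PE[1][2] acc=109, pass-E 109, pass-S 1
  after 4 — PE[1][2] acc=77, pass-E 77, pass-S 2

(row, col, cycle) = (1, 2, 4)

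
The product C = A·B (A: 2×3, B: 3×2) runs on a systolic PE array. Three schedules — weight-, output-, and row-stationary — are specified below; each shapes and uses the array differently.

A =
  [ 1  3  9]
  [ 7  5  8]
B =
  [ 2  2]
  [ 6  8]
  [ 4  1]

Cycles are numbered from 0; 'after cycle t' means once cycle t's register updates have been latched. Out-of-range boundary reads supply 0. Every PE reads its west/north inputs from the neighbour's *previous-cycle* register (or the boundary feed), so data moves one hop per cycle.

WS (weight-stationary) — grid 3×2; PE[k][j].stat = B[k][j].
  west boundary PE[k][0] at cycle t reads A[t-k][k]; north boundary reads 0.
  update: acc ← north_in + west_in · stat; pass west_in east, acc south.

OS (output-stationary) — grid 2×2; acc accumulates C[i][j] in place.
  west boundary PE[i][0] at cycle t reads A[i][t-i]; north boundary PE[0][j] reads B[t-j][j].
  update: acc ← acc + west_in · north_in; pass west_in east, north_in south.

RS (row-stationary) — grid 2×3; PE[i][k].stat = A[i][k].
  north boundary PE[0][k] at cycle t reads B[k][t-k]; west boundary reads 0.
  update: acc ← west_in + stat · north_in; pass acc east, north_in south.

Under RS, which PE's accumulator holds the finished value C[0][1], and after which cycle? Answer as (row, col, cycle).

(row, col, cycle) = (0, 2, 3)

RS — PE[0][2] is where C[0][1] collects:
  step 0 · PE0,2: acc=0; fwd→0 fwd↓0
  step 1 · PE0,2: acc=0; fwd→0 fwd↓0
  step 2 · PE0,2: acc=56; fwd→56 fwd↓4
  step 3 · PE0,2: acc=35; fwd→35 fwd↓1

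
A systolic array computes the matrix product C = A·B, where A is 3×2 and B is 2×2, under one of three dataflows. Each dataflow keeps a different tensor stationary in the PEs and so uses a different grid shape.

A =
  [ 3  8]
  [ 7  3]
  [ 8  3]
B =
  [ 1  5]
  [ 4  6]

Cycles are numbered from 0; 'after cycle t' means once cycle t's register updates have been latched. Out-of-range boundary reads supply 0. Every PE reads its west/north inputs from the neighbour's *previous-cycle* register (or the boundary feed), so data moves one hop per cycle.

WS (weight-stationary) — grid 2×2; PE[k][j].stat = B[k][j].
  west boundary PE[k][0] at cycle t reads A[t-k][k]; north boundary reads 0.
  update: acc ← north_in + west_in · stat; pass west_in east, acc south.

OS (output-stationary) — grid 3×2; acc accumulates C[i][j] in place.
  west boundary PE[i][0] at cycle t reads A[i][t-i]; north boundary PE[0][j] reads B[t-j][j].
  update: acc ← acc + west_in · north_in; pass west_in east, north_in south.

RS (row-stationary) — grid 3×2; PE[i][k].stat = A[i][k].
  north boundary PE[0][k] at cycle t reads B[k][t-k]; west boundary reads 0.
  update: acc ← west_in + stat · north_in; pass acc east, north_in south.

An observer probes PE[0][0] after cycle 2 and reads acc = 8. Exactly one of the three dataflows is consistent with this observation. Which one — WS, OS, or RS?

dataflow = WS

WS [2×2] PE[0][0] across cycles:
  step 0 · PE0,0: acc=3; fwd→3 fwd↓3
  step 1 · PE0,0: acc=7; fwd→7 fwd↓7
  step 2 · PE0,0: acc=8; fwd→8 fwd↓8
OS [3×2] PE[0][0] across cycles:
  step 0 · PE0,0: acc=3; fwd→3 fwd↓1
  step 1 · PE0,0: acc=35; fwd→8 fwd↓4
  step 2 · PE0,0: acc=35; fwd→0 fwd↓0
RS [3×2] PE[0][0] across cycles:
  step 0 · PE0,0: acc=3; fwd→3 fwd↓1
  step 1 · PE0,0: acc=15; fwd→15 fwd↓5
  step 2 · PE0,0: acc=0; fwd→0 fwd↓0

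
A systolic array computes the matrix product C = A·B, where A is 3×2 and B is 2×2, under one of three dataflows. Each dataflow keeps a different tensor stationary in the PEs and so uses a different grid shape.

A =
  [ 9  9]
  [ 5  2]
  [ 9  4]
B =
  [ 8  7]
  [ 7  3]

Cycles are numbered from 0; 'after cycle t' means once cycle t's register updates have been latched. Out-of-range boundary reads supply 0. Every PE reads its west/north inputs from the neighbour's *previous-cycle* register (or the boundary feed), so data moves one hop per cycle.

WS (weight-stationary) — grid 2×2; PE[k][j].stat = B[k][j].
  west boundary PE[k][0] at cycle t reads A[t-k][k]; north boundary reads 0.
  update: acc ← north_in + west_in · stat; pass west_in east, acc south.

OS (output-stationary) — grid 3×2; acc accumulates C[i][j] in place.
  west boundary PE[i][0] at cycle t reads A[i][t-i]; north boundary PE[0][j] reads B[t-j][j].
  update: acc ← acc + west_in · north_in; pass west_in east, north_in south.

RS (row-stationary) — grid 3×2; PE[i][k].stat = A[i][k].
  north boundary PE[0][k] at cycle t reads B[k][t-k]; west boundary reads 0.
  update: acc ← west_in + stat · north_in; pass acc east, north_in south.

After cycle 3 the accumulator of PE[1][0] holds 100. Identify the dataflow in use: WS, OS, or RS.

WS (2×2 grid), PE[1][0]:
  step 0 · PE1,0: acc=0; fwd→0 fwd↓0
  step 1 · PE1,0: acc=135; fwd→9 fwd↓135
  step 2 · PE1,0: acc=54; fwd→2 fwd↓54
  step 3 · PE1,0: acc=100; fwd→4 fwd↓100
OS (3×2 grid), PE[1][0]:
  step 0 · PE1,0: acc=0; fwd→0 fwd↓0
  step 1 · PE1,0: acc=40; fwd→5 fwd↓8
  step 2 · PE1,0: acc=54; fwd→2 fwd↓7
  step 3 · PE1,0: acc=54; fwd→0 fwd↓0
RS (3×2 grid), PE[1][0]:
  step 0 · PE1,0: acc=0; fwd→0 fwd↓0
  step 1 · PE1,0: acc=40; fwd→40 fwd↓8
  step 2 · PE1,0: acc=35; fwd→35 fwd↓7
  step 3 · PE1,0: acc=0; fwd→0 fwd↓0

dataflow = WS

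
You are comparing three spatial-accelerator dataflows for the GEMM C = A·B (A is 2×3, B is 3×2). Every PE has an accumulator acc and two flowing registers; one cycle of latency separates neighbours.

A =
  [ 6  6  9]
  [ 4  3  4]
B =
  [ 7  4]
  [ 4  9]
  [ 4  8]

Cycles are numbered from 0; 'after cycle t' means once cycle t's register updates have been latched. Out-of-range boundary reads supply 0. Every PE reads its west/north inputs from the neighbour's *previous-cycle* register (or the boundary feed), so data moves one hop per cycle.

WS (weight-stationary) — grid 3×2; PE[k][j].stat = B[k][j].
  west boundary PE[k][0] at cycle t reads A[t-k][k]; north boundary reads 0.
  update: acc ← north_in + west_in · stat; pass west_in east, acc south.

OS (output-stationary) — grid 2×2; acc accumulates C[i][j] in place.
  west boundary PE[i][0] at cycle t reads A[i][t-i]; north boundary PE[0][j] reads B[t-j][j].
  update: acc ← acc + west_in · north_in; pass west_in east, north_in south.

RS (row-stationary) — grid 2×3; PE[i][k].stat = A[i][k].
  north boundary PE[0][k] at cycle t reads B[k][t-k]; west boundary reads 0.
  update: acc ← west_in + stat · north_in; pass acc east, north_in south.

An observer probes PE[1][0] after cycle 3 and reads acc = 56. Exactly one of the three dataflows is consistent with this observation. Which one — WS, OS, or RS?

Under WS (3×2), PE[1][0]:
  [0] (1,0) acc=0 (h:0 v:0)
  [1] (1,0) acc=66 (h:6 v:66)
  [2] (1,0) acc=40 (h:3 v:40)
  [3] (1,0) acc=0 (h:0 v:0)
Under OS (2×2), PE[1][0]:
  [0] (1,0) acc=0 (h:0 v:0)
  [1] (1,0) acc=28 (h:4 v:7)
  [2] (1,0) acc=40 (h:3 v:4)
  [3] (1,0) acc=56 (h:4 v:4)
Under RS (2×3), PE[1][0]:
  [0] (1,0) acc=0 (h:0 v:0)
  [1] (1,0) acc=28 (h:28 v:7)
  [2] (1,0) acc=16 (h:16 v:4)
  [3] (1,0) acc=0 (h:0 v:0)

dataflow = OS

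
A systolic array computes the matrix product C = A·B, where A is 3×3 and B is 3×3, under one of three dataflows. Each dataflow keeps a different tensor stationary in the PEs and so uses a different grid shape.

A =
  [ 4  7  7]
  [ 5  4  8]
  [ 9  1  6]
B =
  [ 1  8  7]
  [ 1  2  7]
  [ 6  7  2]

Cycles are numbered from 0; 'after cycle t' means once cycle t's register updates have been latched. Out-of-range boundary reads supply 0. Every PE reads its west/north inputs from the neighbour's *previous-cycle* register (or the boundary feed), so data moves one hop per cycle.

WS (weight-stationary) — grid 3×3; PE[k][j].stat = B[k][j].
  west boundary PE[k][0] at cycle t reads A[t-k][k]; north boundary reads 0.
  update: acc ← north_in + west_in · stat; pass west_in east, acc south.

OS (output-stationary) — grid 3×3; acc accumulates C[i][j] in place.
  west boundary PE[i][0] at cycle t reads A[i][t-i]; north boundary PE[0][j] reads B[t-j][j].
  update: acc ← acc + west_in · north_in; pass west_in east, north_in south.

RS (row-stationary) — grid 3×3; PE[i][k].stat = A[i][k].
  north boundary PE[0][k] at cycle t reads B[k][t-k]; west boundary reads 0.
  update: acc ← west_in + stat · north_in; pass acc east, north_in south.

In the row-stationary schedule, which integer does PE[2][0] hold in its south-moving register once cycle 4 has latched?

RS on a 3×3 grid — tracing PE[2][0] and its feeders:
  [0] (1,0) acc=0 (h:0 v:0)
  [0] (2,0) acc=0 (h:0 v:0)
  [1] (1,0) acc=5 (h:5 v:1)
  [1] (2,0) acc=0 (h:0 v:0)
  [2] (1,0) acc=40 (h:40 v:8)
  [2] (2,0) acc=9 (h:9 v:1)
  [3] (1,0) acc=35 (h:35 v:7)
  [3] (2,0) acc=72 (h:72 v:8)
  [4] (1,0) acc=0 (h:0 v:0)
  [4] (2,0) acc=63 (h:63 v:7)

register = 7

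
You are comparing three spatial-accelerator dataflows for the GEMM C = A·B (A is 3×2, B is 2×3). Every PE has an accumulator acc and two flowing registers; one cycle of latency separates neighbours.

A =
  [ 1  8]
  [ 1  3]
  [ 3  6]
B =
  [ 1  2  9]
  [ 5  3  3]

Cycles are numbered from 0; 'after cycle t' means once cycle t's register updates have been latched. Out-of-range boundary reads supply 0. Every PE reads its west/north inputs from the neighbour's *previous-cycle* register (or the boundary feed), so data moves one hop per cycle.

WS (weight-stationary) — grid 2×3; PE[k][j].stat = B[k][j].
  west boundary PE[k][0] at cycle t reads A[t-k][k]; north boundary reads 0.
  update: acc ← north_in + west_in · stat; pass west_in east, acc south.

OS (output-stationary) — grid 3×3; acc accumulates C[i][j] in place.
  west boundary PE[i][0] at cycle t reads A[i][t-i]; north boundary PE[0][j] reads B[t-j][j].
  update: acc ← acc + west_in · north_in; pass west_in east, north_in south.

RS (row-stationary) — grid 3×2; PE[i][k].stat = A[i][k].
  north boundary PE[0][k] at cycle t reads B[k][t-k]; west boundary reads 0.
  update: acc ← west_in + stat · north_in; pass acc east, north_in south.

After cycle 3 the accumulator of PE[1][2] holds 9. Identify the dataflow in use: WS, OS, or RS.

Under WS (2×3), PE[1][2]:
  cycle 0: PE[1][2] → acc 0, east 0, south 0
  cycle 1: PE[1][2] → acc 0, east 0, south 0
  cycle 2: PE[1][2] → acc 0, east 0, south 0
  cycle 3: PE[1][2] → acc 33, east 8, south 33
Under OS (3×3), PE[1][2]:
  cycle 0: PE[1][2] → acc 0, east 0, south 0
  cycle 1: PE[1][2] → acc 0, east 0, south 0
  cycle 2: PE[1][2] → acc 0, east 0, south 0
  cycle 3: PE[1][2] → acc 9, east 1, south 9
— RS: 3×2 array has no PE[1][2].

dataflow = OS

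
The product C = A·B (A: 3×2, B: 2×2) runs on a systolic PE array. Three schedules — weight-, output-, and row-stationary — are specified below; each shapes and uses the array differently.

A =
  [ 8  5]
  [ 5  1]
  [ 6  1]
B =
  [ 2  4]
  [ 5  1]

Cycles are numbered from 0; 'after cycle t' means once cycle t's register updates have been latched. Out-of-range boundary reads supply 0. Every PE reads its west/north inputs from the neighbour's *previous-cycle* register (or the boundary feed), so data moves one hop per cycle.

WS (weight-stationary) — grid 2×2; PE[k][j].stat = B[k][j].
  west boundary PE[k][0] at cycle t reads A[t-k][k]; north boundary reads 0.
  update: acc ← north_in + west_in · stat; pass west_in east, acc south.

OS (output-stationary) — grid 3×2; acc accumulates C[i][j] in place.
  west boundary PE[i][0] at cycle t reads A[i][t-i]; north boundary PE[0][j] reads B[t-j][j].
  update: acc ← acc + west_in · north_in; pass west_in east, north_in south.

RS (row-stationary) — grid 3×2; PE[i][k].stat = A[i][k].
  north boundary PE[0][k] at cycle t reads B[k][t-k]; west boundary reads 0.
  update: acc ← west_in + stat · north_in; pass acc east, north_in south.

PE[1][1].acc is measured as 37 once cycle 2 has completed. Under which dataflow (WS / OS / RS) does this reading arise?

WS [2×2] PE[1][1] across cycles:
  0: (1,1).acc=0  regs=<0,0>
  1: (1,1).acc=0  regs=<0,0>
  2: (1,1).acc=37  regs=<5,37>
OS [3×2] PE[1][1] across cycles:
  0: (1,1).acc=0  regs=<0,0>
  1: (1,1).acc=0  regs=<0,0>
  2: (1,1).acc=20  regs=<5,4>
RS [3×2] PE[1][1] across cycles:
  0: (1,1).acc=0  regs=<0,0>
  1: (1,1).acc=0  regs=<0,0>
  2: (1,1).acc=15  regs=<15,5>

dataflow = WS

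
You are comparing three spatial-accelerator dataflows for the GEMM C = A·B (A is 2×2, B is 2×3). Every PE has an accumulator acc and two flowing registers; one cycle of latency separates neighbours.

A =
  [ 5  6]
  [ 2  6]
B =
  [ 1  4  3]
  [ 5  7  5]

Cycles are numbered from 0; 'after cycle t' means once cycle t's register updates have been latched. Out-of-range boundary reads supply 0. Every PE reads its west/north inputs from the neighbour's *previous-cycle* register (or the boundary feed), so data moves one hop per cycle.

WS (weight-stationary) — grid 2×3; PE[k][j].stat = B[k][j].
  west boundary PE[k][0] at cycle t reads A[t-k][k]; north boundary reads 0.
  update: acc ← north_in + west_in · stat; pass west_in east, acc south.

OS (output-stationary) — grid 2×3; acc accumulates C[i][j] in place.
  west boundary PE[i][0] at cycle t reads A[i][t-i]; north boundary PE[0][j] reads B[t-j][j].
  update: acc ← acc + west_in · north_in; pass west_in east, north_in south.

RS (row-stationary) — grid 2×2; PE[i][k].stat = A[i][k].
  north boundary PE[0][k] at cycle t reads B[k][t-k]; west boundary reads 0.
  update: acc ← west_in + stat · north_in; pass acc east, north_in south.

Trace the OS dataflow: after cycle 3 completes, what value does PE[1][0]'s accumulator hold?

OS 2×3: PE[1][0] cycle-by-cycle (with neighbour feeds):
  c0 r0c0: 5 / 5 / 1
  c0 r1c0: 0 / 0 / 0
  c1 r0c0: 35 / 6 / 5
  c1 r1c0: 2 / 2 / 1
  c2 r0c0: 35 / 0 / 0
  c2 r1c0: 32 / 6 / 5
  c3 r0c0: 35 / 0 / 0
  c3 r1c0: 32 / 0 / 0

PE[1][0].acc = 32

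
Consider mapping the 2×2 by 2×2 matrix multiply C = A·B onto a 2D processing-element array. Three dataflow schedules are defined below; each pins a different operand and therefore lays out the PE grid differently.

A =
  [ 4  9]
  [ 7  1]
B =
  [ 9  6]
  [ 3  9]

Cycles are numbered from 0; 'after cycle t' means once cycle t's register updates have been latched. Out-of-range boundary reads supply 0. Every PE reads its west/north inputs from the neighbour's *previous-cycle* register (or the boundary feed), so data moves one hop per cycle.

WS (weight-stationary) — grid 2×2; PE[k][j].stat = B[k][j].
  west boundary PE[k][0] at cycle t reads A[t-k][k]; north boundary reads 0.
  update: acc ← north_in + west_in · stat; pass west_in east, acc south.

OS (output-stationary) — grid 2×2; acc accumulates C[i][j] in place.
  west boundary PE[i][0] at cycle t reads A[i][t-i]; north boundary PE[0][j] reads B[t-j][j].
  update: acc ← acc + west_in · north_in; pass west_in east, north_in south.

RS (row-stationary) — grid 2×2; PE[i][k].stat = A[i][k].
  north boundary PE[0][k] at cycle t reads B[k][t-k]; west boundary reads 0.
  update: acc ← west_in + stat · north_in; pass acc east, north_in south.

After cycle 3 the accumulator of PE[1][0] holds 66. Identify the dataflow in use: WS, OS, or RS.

dataflow = OS

Under WS (2×2), PE[1][0]:
  [0] (1,0) acc=0 (h:0 v:0)
  [1] (1,0) acc=63 (h:9 v:63)
  [2] (1,0) acc=66 (h:1 v:66)
  [3] (1,0) acc=0 (h:0 v:0)
Under OS (2×2), PE[1][0]:
  [0] (1,0) acc=0 (h:0 v:0)
  [1] (1,0) acc=63 (h:7 v:9)
  [2] (1,0) acc=66 (h:1 v:3)
  [3] (1,0) acc=66 (h:0 v:0)
Under RS (2×2), PE[1][0]:
  [0] (1,0) acc=0 (h:0 v:0)
  [1] (1,0) acc=63 (h:63 v:9)
  [2] (1,0) acc=42 (h:42 v:6)
  [3] (1,0) acc=0 (h:0 v:0)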